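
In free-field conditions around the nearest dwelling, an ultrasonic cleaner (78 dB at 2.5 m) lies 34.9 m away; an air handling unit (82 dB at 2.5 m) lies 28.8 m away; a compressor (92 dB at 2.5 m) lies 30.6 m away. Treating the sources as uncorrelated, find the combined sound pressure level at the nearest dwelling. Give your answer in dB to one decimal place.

70.8 dB

Apply inverse-square spreading to bring every level to the receiver, then sum 10^(L/10).
ultrasonic cleaner: 78 − 20·log₁₀(34.9/2.5) = 78 − 22.90 = 55.10 dB.
air handling unit: 82 − 20·log₁₀(28.8/2.5) = 82 − 21.23 = 60.77 dB.
compressor: 92 − 20·log₁₀(30.6/2.5) = 92 − 21.76 = 70.24 dB.
Σ 10^(L/10) = 1.210e+07 → L_total = 10·log₁₀(1.210e+07) = 70.83 dB.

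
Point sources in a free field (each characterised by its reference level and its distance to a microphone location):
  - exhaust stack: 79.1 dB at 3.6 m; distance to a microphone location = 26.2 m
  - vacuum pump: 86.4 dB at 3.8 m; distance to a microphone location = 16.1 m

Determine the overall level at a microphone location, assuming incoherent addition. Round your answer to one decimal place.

First find each source's level at the receiver (point-source: −20·log₁₀(r/r_ref)), then combine on an intensity basis.
exhaust stack: 79.1 − 20·log₁₀(26.2/3.6) = 79.1 − 17.24 = 61.86 dB.
vacuum pump: 86.4 − 20·log₁₀(16.1/3.8) = 86.4 − 12.54 = 73.86 dB.
Σ 10^(L/10) = 2.585e+07 → L_total = 10·log₁₀(2.585e+07) = 74.12 dB.

74.1 dB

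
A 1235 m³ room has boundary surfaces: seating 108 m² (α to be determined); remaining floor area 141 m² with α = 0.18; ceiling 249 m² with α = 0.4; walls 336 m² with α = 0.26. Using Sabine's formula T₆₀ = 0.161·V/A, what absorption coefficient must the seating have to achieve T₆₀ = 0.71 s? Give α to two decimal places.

0.63

Required total absorption A = 0.161·1235/0.71 = 280.05 m².
Absorption from the other surfaces = 141·0.18 + 249·0.4 + 336·0.26 = 212.34 m², so the seating must supply 67.71 m² over 108 m².
α = 67.71/108 = 0.627.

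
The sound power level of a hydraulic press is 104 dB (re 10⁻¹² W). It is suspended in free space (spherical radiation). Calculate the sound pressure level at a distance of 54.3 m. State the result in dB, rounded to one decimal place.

58.3 dB

Free-field spherical radiation: L_p = L_w − 10·log₁₀(4π·r²), r = 54.3 m.
4π·r² = 3.705e+04 m², 10·log₁₀ of that is 45.688 dB.
L_p = 104 − 45.688 = 58.31 dB.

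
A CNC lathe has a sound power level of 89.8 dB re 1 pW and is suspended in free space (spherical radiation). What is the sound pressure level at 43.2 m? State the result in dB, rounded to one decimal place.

46.1 dB

L_p = L_w − 10·log₁₀(4π·r²) with r = 43.2 m.
4π·r² = 2.345e+04 m², 10·log₁₀ of that is 43.702 dB.
L_p = 89.8 − 43.702 = 46.10 dB.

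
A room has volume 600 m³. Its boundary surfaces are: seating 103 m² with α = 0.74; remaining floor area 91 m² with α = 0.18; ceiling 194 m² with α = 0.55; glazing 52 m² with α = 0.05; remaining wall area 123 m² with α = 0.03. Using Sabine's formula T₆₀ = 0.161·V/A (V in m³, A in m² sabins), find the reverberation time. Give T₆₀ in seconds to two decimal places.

Summing Sᵢαᵢ: 103·0.74 + 91·0.18 + 194·0.55 + 52·0.05 + 123·0.03 = 205.59 m².
T₆₀ = 0.161·V/A = 0.161·600/205.59 = 0.470 s.

0.47 s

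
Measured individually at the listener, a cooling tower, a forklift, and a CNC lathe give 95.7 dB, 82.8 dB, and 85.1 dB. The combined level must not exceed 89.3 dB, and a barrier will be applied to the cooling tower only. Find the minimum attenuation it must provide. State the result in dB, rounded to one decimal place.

Everything except the cooling tower sums to 10^(82.8/10) + 10^(85.1/10) = 5.141e+08 in linear terms, 87.11 dB.
To meet 89.3 dB overall, the treated cooling tower may contribute at most 10^(89.3/10) − 5.141e+08 = 3.370e+08, i.e. 85.28 dB.
Required insertion loss = 95.7 − 85.28 = 10.42 dB.

10.4 dB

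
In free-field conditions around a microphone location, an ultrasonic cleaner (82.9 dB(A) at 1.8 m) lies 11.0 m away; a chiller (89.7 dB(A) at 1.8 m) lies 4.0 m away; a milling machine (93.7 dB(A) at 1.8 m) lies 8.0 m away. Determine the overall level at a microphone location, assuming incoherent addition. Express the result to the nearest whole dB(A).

First find each source's level at the receiver (point-source: −20·log₁₀(r/r_ref)), then combine on an intensity basis.
ultrasonic cleaner: 82.9 − 20·log₁₀(11.0/1.8) = 82.9 − 15.72 = 67.18 dB(A).
chiller: 89.7 − 20·log₁₀(4.0/1.8) = 89.7 − 6.94 = 82.76 dB(A).
milling machine: 93.7 − 20·log₁₀(8.0/1.8) = 93.7 − 12.96 = 80.74 dB(A).
Σ 10^(L/10) = 3.129e+08 → L_total = 10·log₁₀(3.129e+08) = 84.95 dB(A).

85 dB(A)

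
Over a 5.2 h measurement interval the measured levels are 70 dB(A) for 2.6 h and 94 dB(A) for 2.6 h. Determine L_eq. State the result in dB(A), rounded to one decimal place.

91.0 dB(A)

The energy average is taken in the linear domain: L_eq = 10·log₁₀[(Σ tᵢ·10^(Lᵢ/10))/T], T = 5.2 h.
Σ tᵢ·10^(Lᵢ/10) = 2.6·10^(70/10) + 2.6·10^(94/10) = 6.557e+09.
L_eq = 10·log₁₀(6.557e+09/5.2) = 91.01 dB(A).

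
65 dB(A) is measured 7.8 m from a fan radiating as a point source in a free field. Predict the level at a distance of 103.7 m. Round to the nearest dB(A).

43 dB(A)

For a point source, L₂ = L₁ − 20·log₁₀(r₂/r₁).
L₂ = 65 − 20·log₁₀(103.7/7.8) = 65 − 22.474 = 42.53 dB(A).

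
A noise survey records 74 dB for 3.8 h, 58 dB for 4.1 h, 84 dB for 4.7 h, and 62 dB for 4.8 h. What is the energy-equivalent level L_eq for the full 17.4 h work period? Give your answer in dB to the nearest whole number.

79 dB

Weight each interval's intensity by its duration and average over T = 17.4 h:
Σ tᵢ·10^(Lᵢ/10) = 3.8·10^(74/10) + 4.1·10^(58/10) + 4.7·10^(84/10) + 4.8·10^(62/10) = 1.286e+09.
L_eq = 10·log₁₀(1.286e+09/17.4) = 78.69 dB.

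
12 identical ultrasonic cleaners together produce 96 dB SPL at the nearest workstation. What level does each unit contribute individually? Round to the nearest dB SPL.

Dividing the total intensity by 12 lowers the level by 10·log₁₀ 12 = 10.792 dB: L₁ = 96 − 10.792.

85 dB SPL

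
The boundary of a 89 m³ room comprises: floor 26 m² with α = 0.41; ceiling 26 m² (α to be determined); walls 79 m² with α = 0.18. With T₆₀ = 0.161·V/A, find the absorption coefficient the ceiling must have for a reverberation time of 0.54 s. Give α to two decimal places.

Required total absorption A = 0.161·89/0.54 = 26.54 m².
Absorption from the other surfaces = 26·0.41 + 79·0.18 = 24.88 m², so the ceiling must supply 1.66 m² over 26 m².
α = 1.66/26 = 0.064.

0.06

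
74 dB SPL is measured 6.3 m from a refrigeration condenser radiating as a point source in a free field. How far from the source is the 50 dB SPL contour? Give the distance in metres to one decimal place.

99.8 m

Point-source spreading drops the level by 20·log₁₀(r₂/r₁); inverting, r₂/r₁ = 10^(ΔL/20).
r₂ = 6.3·10^((74−50)/20) = 6.3·10^(24.0/20) = 99.85 m.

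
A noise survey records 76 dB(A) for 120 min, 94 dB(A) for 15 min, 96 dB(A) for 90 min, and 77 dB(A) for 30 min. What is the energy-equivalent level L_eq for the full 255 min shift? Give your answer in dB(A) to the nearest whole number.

92 dB(A)

Weight each interval's intensity by its duration and average over T = 255 min:
Σ tᵢ·10^(Lᵢ/10) = 120·10^(76/10) + 15·10^(94/10) + 90·10^(96/10) + 30·10^(77/10) = 4.023e+11.
L_eq = 10·log₁₀(4.023e+11/255) = 91.98 dB(A).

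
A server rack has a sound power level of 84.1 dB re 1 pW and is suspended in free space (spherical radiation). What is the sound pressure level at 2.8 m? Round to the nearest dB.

Free-field spherical radiation: L_p = L_w − 10·log₁₀(4π·r²), r = 2.8 m.
4π·r² = 98.52 m², 10·log₁₀ of that is 19.935 dB.
L_p = 84.1 − 19.935 = 64.16 dB.

64 dB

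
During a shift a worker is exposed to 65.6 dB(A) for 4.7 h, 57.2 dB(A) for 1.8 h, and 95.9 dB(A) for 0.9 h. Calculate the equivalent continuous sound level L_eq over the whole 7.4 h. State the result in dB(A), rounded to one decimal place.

The energy average is taken in the linear domain: L_eq = 10·log₁₀[(Σ tᵢ·10^(Lᵢ/10))/T], T = 7.4 h.
Σ tᵢ·10^(Lᵢ/10) = 4.7·10^(65.6/10) + 1.8·10^(57.2/10) + 0.9·10^(95.9/10) = 3.519e+09.
L_eq = 10·log₁₀(3.519e+09/7.4) = 86.77 dB(A).

86.8 dB(A)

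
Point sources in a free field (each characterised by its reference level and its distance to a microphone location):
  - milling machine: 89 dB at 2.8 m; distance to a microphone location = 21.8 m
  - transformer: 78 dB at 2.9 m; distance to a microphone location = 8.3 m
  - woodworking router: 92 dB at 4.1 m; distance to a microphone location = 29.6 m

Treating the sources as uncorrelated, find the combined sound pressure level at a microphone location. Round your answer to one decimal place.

First find each source's level at the receiver (point-source: −20·log₁₀(r/r_ref)), then combine on an intensity basis.
milling machine: 89 − 20·log₁₀(21.8/2.8) = 89 − 17.83 = 71.17 dB.
transformer: 78 − 20·log₁₀(8.3/2.9) = 78 − 9.13 = 68.87 dB.
woodworking router: 92 − 20·log₁₀(29.6/4.1) = 92 − 17.17 = 74.83 dB.
Σ 10^(L/10) = 5.121e+07 → L_total = 10·log₁₀(5.121e+07) = 77.09 dB.

77.1 dB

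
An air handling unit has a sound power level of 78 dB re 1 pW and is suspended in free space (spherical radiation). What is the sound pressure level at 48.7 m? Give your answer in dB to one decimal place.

The power spreads over a sphere of area 4π·r², so L_p = L_w − 10·log₁₀(4π·r²).
4π·r² = 2.98e+04 m², 10·log₁₀ of that is 44.743 dB.
L_p = 78 − 44.743 = 33.26 dB.

33.3 dB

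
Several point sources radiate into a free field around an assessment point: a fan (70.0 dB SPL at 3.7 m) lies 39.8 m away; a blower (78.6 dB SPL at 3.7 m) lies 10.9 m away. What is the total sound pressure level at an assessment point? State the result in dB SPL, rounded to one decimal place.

69.3 dB SPL

Apply inverse-square spreading to bring every level to the receiver, then sum 10^(L/10).
fan: 70.0 − 20·log₁₀(39.8/3.7) = 70.0 − 20.63 = 49.37 dB SPL.
blower: 78.6 − 20·log₁₀(10.9/3.7) = 78.6 − 9.38 = 69.22 dB SPL.
Σ 10^(L/10) = 8.434e+06 → L_total = 10·log₁₀(8.434e+06) = 69.26 dB SPL.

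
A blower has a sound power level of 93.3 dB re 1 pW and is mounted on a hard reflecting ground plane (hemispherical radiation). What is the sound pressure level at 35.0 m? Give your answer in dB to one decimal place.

54.4 dB

Free-field hemispherical radiation: L_p = L_w − 10·log₁₀(2π·r²), r = 35.0 m.
2π·r² = 7697 m², 10·log₁₀ of that is 38.863 dB.
L_p = 93.3 − 38.863 = 54.44 dB.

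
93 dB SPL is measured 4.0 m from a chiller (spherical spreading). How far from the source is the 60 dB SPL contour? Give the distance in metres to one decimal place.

178.7 m

For a point source L₁ − L₂ = 20·log₁₀(r₂/r₁), so r₂ = r₁·10^((L₁−L₂)/20).
r₂ = 4.0·10^((93−60)/20) = 4.0·10^(33.0/20) = 178.67 m.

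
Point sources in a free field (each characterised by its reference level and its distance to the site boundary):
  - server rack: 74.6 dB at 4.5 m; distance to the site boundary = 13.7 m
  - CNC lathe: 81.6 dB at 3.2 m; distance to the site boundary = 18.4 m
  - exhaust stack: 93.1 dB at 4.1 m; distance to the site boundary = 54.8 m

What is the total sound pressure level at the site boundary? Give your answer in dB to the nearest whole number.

73 dB

First find each source's level at the receiver (point-source: −20·log₁₀(r/r_ref)), then combine on an intensity basis.
server rack: 74.6 − 20·log₁₀(13.7/4.5) = 74.6 − 9.67 = 64.93 dB.
CNC lathe: 81.6 − 20·log₁₀(18.4/3.2) = 81.6 − 15.19 = 66.41 dB.
exhaust stack: 93.1 − 20·log₁₀(54.8/4.1) = 93.1 − 22.52 = 70.58 dB.
Σ 10^(L/10) = 1.891e+07 → L_total = 10·log₁₀(1.891e+07) = 72.77 dB.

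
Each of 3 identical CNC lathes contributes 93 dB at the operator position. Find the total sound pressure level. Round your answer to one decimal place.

With 3 equal, uncorrelated contributions the intensity is 3× that of one unit, giving a rise of 10·log₁₀ 3.
L_total = 93 + 10·log₁₀(3) = 93 + 4.771 = 97.77 dB.

97.8 dB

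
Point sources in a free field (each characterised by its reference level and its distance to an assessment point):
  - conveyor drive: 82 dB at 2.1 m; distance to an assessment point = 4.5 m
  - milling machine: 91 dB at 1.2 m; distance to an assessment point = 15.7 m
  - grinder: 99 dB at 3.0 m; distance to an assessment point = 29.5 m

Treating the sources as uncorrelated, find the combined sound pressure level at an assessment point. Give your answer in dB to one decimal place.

80.9 dB

First find each source's level at the receiver (point-source: −20·log₁₀(r/r_ref)), then combine on an intensity basis.
conveyor drive: 82 − 20·log₁₀(4.5/2.1) = 82 − 6.62 = 75.38 dB.
milling machine: 91 − 20·log₁₀(15.7/1.2) = 91 − 22.33 = 68.67 dB.
grinder: 99 − 20·log₁₀(29.5/3.0) = 99 − 19.85 = 79.15 dB.
Σ 10^(L/10) = 1.240e+08 → L_total = 10·log₁₀(1.240e+08) = 80.93 dB.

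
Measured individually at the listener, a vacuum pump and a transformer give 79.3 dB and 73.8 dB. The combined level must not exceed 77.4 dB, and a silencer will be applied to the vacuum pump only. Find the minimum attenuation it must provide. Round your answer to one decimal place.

4.4 dB

Fixed contribution from the other source: Σ 10^(L/10) = 10^(73.8/10) = 2.399e+07 (73.80 dB).
The limit corresponds to 10^(77.4/10) = 5.495e+07; subtracting the fixed part leaves 3.097e+07 for the vacuum pump, i.e. 74.91 dB.
Required insertion loss = 79.3 − 74.91 = 4.39 dB.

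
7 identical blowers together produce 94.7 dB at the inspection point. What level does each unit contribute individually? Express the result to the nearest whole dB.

For N identical incoherent sources L_total = L₁ + 10·log₁₀ N, so L₁ = 94.7 − 10·log₁₀(7) = 94.7 − 8.451.

86 dB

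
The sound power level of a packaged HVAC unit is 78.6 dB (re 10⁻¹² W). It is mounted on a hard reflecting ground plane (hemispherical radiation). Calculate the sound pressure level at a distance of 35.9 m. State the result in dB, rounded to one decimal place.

The power spreads over a hemisphere of area 2π·r², so L_p = L_w − 10·log₁₀(2π·r²).
2π·r² = 8098 m², 10·log₁₀ of that is 39.084 dB.
L_p = 78.6 − 39.084 = 39.52 dB.

39.5 dB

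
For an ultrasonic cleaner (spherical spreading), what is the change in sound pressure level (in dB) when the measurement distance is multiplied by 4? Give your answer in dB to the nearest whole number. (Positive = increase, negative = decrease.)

-12 dB

Point-source spreading: ΔL = −20·log₁₀(r₂/r₁).
ΔL = −20·log₁₀(4) = -12.04 dB.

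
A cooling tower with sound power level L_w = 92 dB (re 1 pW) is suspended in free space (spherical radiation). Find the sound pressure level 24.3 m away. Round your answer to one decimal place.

53.3 dB

The power spreads over a sphere of area 4π·r², so L_p = L_w − 10·log₁₀(4π·r²).
4π·r² = 7420 m², 10·log₁₀ of that is 38.704 dB.
L_p = 92 − 38.704 = 53.30 dB.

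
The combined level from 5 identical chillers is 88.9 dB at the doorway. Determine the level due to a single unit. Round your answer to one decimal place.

For N identical incoherent sources L_total = L₁ + 10·log₁₀ N, so L₁ = 88.9 − 10·log₁₀(5) = 88.9 − 6.990.

81.9 dB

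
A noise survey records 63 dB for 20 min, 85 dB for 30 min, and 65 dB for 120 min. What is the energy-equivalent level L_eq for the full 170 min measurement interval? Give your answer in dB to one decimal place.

77.7 dB

The energy average is taken in the linear domain: L_eq = 10·log₁₀[(Σ tᵢ·10^(Lᵢ/10))/T], T = 170 min.
Σ tᵢ·10^(Lᵢ/10) = 20·10^(63/10) + 30·10^(85/10) + 120·10^(65/10) = 9.906e+09.
L_eq = 10·log₁₀(9.906e+09/170) = 77.65 dB.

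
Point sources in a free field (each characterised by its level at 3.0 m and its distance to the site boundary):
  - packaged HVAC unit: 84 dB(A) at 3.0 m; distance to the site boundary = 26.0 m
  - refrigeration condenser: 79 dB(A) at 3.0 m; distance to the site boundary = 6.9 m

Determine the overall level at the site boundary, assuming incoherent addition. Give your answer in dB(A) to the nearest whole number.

73 dB(A)

First find each source's level at the receiver (point-source: −20·log₁₀(r/r_ref)), then combine on an intensity basis.
packaged HVAC unit: 84 − 20·log₁₀(26.0/3.0) = 84 − 18.76 = 65.24 dB(A).
refrigeration condenser: 79 − 20·log₁₀(6.9/3.0) = 79 − 7.23 = 71.77 dB(A).
Σ 10^(L/10) = 1.836e+07 → L_total = 10·log₁₀(1.836e+07) = 72.64 dB(A).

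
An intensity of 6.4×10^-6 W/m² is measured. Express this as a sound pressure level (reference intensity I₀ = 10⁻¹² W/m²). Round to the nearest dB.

68 dB

L = 10·log₁₀(I/I₀) = 10·log₁₀(6.4×10^-6/10⁻¹²) = 10·log₁₀(6.4×10^6).
L = 10·(0.8062 + 6) = 68.06 dB.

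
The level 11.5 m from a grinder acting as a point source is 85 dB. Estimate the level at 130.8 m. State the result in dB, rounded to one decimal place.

63.9 dB

Spherical spreading from a point source gives a 20·log₁₀(r₂/r₁) drop.
L₂ = 85 − 20·log₁₀(130.8/11.5) = 85 − 21.118 = 63.88 dB.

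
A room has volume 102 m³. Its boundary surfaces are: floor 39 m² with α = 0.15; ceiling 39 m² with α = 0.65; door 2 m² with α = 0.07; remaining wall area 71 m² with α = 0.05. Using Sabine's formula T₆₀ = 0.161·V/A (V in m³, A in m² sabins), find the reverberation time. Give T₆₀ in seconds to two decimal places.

0.47 s

A = Σ Sᵢαᵢ = 39·0.15 + 39·0.65 + 2·0.07 + 71·0.05 = 34.89 m².
T₆₀ = 0.161 × 102 / 34.89 = 0.471 s.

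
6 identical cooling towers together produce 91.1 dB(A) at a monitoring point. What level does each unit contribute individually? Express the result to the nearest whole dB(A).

83 dB(A)

Dividing the total intensity by 6 lowers the level by 10·log₁₀ 6 = 7.782 dB: L₁ = 91.1 − 7.782.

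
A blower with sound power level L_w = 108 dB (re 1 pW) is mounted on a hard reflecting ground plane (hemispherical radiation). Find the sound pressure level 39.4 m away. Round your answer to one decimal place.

68.1 dB

L_p = L_w − 10·log₁₀(2π·r²) with r = 39.4 m.
2π·r² = 9754 m², 10·log₁₀ of that is 39.892 dB.
L_p = 108 − 39.892 = 68.11 dB.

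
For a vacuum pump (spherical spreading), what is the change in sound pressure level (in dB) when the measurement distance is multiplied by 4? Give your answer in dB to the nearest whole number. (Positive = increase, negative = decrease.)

-12 dB

With spherical spreading the level changes by −20·log₁₀(r₂/r₁).
ΔL = −20·log₁₀(4) = -12.04 dB.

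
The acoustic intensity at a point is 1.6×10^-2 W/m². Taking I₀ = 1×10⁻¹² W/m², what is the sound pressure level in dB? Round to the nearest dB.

L = 10·log₁₀(I/I₀) = 10·log₁₀(1.6×10^-2/10⁻¹²) = 10·log₁₀(1.6×10^10).
L = 10·(0.2041 + 10) = 102.04 dB.

102 dB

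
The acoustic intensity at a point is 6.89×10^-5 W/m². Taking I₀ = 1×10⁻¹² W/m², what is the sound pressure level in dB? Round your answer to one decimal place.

78.4 dB

Dividing by I₀ shifts the exponent by 12: I/I₀ = 6.89×10^7.
L = 10·(0.8382 + 7) = 78.38 dB.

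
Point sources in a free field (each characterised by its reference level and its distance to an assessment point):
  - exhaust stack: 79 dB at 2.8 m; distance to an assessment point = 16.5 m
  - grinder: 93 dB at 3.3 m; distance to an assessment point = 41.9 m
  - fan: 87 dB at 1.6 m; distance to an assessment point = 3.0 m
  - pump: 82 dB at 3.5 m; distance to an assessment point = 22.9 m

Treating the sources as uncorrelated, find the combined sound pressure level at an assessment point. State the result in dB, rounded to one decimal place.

82.1 dB

Apply inverse-square spreading to bring every level to the receiver, then sum 10^(L/10).
exhaust stack: 79 − 20·log₁₀(16.5/2.8) = 79 − 15.41 = 63.59 dB.
grinder: 93 − 20·log₁₀(41.9/3.3) = 93 − 22.07 = 70.93 dB.
fan: 87 − 20·log₁₀(3.0/1.6) = 87 − 5.46 = 81.54 dB.
pump: 82 − 20·log₁₀(22.9/3.5) = 82 − 16.32 = 65.68 dB.
Σ 10^(L/10) = 1.609e+08 → L_total = 10·log₁₀(1.609e+08) = 82.07 dB.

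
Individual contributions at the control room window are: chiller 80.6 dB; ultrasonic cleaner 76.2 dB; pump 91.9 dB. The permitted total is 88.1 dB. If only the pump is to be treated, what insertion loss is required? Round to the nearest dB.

Fixed contribution from the other sources: Σ 10^(L/10) = 10^(80.6/10) + 10^(76.2/10) = 1.565e+08 (81.95 dB).
The limit corresponds to 10^(88.1/10) = 6.457e+08; subtracting the fixed part leaves 4.892e+08 for the pump, i.e. 86.89 dB.
So the pump must be reduced from 91.9 to 86.89 dB: IL = 5.01 dB.

5 dB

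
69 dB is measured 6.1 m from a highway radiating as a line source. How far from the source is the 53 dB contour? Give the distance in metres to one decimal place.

The 16.0 dB drop corresponds to a distance ratio of 10^(16.0/10) for a line source.
r₂ = 6.1·10^((69−53)/10) = 6.1·10^(16.0/10) = 242.85 m.

242.8 m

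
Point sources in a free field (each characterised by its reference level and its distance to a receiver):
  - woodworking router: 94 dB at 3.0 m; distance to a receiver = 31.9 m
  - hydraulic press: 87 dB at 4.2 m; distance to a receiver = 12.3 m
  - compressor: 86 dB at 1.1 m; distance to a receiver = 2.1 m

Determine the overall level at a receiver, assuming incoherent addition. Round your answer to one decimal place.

Apply inverse-square spreading to bring every level to the receiver, then sum 10^(L/10).
woodworking router: 94 − 20·log₁₀(31.9/3.0) = 94 − 20.53 = 73.47 dB.
hydraulic press: 87 − 20·log₁₀(12.3/4.2) = 87 − 9.33 = 77.67 dB.
compressor: 86 − 20·log₁₀(2.1/1.1) = 86 − 5.62 = 80.38 dB.
Σ 10^(L/10) = 1.899e+08 → L_total = 10·log₁₀(1.899e+08) = 82.78 dB.

82.8 dB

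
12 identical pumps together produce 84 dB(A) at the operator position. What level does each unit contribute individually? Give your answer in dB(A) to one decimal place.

12 equal contributions raise the level by 10·log₁₀ 12 = 10.792 dB, so each unit alone gives 84 − 10.792.

73.2 dB(A)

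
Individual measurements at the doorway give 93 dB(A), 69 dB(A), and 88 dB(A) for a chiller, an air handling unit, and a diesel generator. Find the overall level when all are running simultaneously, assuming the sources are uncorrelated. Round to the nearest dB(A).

For uncorrelated sources the intensities add, so convert each level to linear form, sum, and take 10·log₁₀ of the total.
Σ 10^(L/10) = 10^(93/10) + 10^(69/10) + 10^(88/10) = 2.634e+09.
L_total = 10·log₁₀(2.634e+09) = 94.21 dB(A).

94 dB(A)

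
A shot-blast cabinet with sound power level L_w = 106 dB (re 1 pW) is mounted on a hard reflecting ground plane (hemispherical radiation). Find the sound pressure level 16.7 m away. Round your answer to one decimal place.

Free-field hemispherical radiation: L_p = L_w − 10·log₁₀(2π·r²), r = 16.7 m.
2π·r² = 1752 m², 10·log₁₀ of that is 32.436 dB.
L_p = 106 − 32.436 = 73.56 dB.

73.6 dB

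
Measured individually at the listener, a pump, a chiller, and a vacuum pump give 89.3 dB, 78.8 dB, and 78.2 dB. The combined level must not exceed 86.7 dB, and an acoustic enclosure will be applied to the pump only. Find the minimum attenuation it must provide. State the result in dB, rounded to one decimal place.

Everything except the pump sums to 10^(78.8/10) + 10^(78.2/10) = 1.419e+08 in linear terms, 81.52 dB.
The limit corresponds to 10^(86.7/10) = 4.677e+08; subtracting the fixed part leaves 3.258e+08 for the pump, i.e. 85.13 dB.
So the pump must be reduced from 89.3 to 85.13 dB: IL = 4.17 dB.

4.2 dB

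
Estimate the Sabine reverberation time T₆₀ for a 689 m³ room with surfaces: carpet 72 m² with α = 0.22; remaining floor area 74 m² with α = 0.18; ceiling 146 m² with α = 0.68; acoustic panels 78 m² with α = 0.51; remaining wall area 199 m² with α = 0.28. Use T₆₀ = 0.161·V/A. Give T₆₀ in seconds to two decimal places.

Total absorption A = 72·0.22 + 74·0.18 + 146·0.68 + 78·0.51 + 199·0.28 = 223.94 m² sabins.
T₆₀ = 0.161 × 689 / 223.94 = 0.495 s.

0.50 s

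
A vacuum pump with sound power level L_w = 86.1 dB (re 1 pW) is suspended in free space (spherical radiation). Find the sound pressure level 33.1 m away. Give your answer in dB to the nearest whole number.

45 dB

The power spreads over a sphere of area 4π·r², so L_p = L_w − 10·log₁₀(4π·r²).
4π·r² = 1.377e+04 m², 10·log₁₀ of that is 41.389 dB.
L_p = 86.1 − 41.389 = 44.71 dB.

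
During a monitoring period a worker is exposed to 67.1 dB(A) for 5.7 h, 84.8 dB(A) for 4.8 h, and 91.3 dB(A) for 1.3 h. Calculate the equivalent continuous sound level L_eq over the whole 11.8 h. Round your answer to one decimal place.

84.4 dB(A)

The energy average is taken in the linear domain: L_eq = 10·log₁₀[(Σ tᵢ·10^(Lᵢ/10))/T], T = 11.8 h.
Σ tᵢ·10^(Lᵢ/10) = 5.7·10^(67.1/10) + 4.8·10^(84.8/10) + 1.3·10^(91.3/10) = 3.232e+09.
L_eq = 10·log₁₀(3.232e+09/11.8) = 84.38 dB(A).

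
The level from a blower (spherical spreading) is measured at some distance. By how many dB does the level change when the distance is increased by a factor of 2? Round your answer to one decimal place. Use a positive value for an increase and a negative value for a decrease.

-6.0 dB

With spherical spreading the level changes by −20·log₁₀(r₂/r₁).
ΔL = −20·log₁₀(2) = -6.02 dB.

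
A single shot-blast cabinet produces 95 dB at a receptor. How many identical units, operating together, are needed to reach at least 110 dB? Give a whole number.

The shortfall is 110 − 95 = 15.0 dB, and N units add 10·log₁₀ N, so need 10·log₁₀ N ≥ 15.0.
N ≥ 10^(15.0/10) = 31.623, so N = 32.

32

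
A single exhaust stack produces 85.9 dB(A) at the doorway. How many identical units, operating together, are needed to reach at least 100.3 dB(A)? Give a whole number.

28

The shortfall is 100.3 − 85.9 = 14.4 dB, and N units add 10·log₁₀ N, so need 10·log₁₀ N ≥ 14.4.
N ≥ 10^(14.4/10) = 27.542, so N = 28.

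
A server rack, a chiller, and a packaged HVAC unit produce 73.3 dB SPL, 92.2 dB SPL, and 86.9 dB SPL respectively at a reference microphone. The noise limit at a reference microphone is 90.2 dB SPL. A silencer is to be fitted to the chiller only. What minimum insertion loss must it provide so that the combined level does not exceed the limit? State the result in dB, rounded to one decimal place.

The untreated sources together contribute 10^(73.3/10) + 10^(86.9/10) = 5.112e+08, i.e. 87.09 dB SPL.
To meet 90.2 dB SPL overall, the treated chiller may contribute at most 10^(90.2/10) − 5.112e+08 = 5.360e+08, i.e. 87.29 dB SPL.
Required insertion loss = 92.2 − 87.29 = 4.91 dB.

4.9 dB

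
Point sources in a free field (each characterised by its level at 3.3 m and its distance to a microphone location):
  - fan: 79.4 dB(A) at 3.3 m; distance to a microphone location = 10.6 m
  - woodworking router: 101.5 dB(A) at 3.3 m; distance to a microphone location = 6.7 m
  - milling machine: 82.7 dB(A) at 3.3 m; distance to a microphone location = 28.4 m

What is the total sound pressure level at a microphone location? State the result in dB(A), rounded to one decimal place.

95.4 dB(A)

First find each source's level at the receiver (point-source: −20·log₁₀(r/r_ref)), then combine on an intensity basis.
fan: 79.4 − 20·log₁₀(10.6/3.3) = 79.4 − 10.14 = 69.26 dB(A).
woodworking router: 101.5 − 20·log₁₀(6.7/3.3) = 101.5 − 6.15 = 95.35 dB(A).
milling machine: 82.7 − 20·log₁₀(28.4/3.3) = 82.7 − 18.70 = 64.00 dB(A).
Σ 10^(L/10) = 3.438e+09 → L_total = 10·log₁₀(3.438e+09) = 95.36 dB(A).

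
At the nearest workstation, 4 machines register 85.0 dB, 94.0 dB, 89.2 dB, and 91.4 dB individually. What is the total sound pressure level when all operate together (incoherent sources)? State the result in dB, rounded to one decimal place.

Incoherent sources combine by intensity addition: L_total = 10·log₁₀(Σ 10^(L_i/10)).
Σ 10^(L/10) = 10^(85.0/10) + 10^(94.0/10) + 10^(89.2/10) + 10^(91.4/10) = 5.040e+09.
L_total = 10·log₁₀(5.040e+09) = 97.02 dB.

97.0 dB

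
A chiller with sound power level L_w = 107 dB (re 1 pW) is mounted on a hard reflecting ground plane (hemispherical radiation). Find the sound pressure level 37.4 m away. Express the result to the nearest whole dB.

The power spreads over a hemisphere of area 2π·r², so L_p = L_w − 10·log₁₀(2π·r²).
2π·r² = 8789 m², 10·log₁₀ of that is 39.439 dB.
L_p = 107 − 39.439 = 67.56 dB.

68 dB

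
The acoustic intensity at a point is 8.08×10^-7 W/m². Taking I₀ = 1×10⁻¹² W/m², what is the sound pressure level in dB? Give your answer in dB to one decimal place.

59.1 dB

L = 10·log₁₀(I/I₀) = 10·log₁₀(8.08×10^-7/10⁻¹²) = 10·log₁₀(8.08×10^5).
L = 10·(0.9074 + 5) = 59.07 dB.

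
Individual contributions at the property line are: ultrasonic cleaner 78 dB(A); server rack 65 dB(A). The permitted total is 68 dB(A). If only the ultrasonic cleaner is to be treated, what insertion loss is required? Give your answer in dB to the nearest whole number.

13 dB

Fixed contribution from the other source: Σ 10^(L/10) = 10^(65/10) = 3.162e+06 (65.00 dB(A)).
The limit corresponds to 10^(68/10) = 6.310e+06; subtracting the fixed part leaves 3.147e+06 for the ultrasonic cleaner, i.e. 64.98 dB(A).
Required insertion loss = 78 − 64.98 = 13.02 dB.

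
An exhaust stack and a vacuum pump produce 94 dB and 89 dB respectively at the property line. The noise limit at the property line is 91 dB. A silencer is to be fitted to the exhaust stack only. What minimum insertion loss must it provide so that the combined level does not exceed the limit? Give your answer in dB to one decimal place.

Everything except the exhaust stack sums to 10^(89/10) = 7.943e+08 in linear terms, 89.00 dB.
To meet 91 dB overall, the treated exhaust stack may contribute at most 10^(91/10) − 7.943e+08 = 4.646e+08, i.e. 86.67 dB.
So the exhaust stack must be reduced from 94 to 86.67 dB: IL = 7.33 dB.

7.3 dB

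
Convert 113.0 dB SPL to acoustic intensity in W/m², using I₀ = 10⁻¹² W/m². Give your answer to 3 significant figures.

L = 10·log₁₀(I/I₀) ⇒ I = I₀·10^(L/10) = 10⁻¹² × 10^11.30.

0.200 W/m²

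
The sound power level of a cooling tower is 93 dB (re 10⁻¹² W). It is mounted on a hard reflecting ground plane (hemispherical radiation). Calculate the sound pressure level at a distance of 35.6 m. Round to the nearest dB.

Free-field hemispherical radiation: L_p = L_w − 10·log₁₀(2π·r²), r = 35.6 m.
2π·r² = 7963 m², 10·log₁₀ of that is 39.011 dB.
L_p = 93 − 39.011 = 53.99 dB.

54 dB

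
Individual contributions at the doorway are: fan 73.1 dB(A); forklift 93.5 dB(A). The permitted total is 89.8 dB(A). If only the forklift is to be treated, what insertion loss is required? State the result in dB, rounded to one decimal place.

3.8 dB

Everything except the forklift sums to 10^(73.1/10) = 2.042e+07 in linear terms, 73.10 dB(A).
The limit corresponds to 10^(89.8/10) = 9.550e+08; subtracting the fixed part leaves 9.346e+08 for the forklift, i.e. 89.71 dB(A).
So the forklift must be reduced from 93.5 to 89.71 dB(A): IL = 3.79 dB.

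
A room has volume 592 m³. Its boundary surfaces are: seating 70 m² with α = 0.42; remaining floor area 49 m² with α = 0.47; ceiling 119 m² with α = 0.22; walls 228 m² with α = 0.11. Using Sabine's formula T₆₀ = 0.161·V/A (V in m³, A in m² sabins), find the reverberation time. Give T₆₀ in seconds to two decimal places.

0.92 s

A = Σ Sᵢαᵢ = 70·0.42 + 49·0.47 + 119·0.22 + 228·0.11 = 103.69 m².
T₆₀ = 0.161·V/A = 0.161·592/103.69 = 0.919 s.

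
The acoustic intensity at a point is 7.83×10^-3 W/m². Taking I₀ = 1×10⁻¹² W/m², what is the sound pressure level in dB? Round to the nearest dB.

I/I₀ = 7.83×10^-3/10⁻¹² = 7.83×10^9, and L = 10·log₁₀(I/I₀).
L = 10·(0.8938 + 9) = 98.94 dB.

99 dB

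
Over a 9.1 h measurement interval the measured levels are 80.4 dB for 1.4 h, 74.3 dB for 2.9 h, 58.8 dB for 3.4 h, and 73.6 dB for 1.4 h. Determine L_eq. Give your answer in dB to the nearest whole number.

75 dB

Weight each interval's intensity by its duration and average over T = 9.1 h:
Σ tᵢ·10^(Lᵢ/10) = 1.4·10^(80.4/10) + 2.9·10^(74.3/10) + 3.4·10^(58.8/10) + 1.4·10^(73.6/10) = 2.662e+08.
L_eq = 10·log₁₀(2.662e+08/9.1) = 74.66 dB.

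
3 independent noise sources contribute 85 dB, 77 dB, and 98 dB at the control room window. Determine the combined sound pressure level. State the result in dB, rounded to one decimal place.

Incoherent sources combine by intensity addition: L_total = 10·log₁₀(Σ 10^(L_i/10)).
Σ 10^(L/10) = 10^(85/10) + 10^(77/10) + 10^(98/10) = 6.676e+09.
L_total = 10·log₁₀(6.676e+09) = 98.25 dB.

98.2 dB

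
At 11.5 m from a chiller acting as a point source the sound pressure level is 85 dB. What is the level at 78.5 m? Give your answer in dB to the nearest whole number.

Point-source attenuation: ΔL = 20·log₁₀(r₂/r₁) = 20·log₁₀(78.5/11.5) = 16.683 dB.
L₂ = 85 − 20·log₁₀(78.5/11.5) = 85 − 16.683 = 68.32 dB.

68 dB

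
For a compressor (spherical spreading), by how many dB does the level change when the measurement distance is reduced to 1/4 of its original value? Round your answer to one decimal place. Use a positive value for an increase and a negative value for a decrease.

With spherical spreading the level changes by −20·log₁₀(r₂/r₁).
ΔL = −20·log₁₀(0.25) = +12.04 dB.

+12.0 dB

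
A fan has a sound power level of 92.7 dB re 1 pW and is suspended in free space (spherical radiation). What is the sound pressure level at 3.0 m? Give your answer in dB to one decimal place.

72.2 dB

L_p = L_w − 10·log₁₀(4π·r²) with r = 3.0 m.
4π·r² = 113.1 m², 10·log₁₀ of that is 20.535 dB.
L_p = 92.7 − 20.535 = 72.17 dB.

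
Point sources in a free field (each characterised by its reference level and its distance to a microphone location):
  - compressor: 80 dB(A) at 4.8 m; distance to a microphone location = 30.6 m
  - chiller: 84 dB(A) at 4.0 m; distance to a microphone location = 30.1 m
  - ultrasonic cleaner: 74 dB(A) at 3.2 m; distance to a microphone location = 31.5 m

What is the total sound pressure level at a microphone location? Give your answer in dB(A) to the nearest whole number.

Propagate each source to the receiver with L = L_ref − 20·log₁₀(r/r_ref), then add intensities.
compressor: 80 − 20·log₁₀(30.6/4.8) = 80 − 16.09 = 63.91 dB(A).
chiller: 84 − 20·log₁₀(30.1/4.0) = 84 − 17.53 = 66.47 dB(A).
ultrasonic cleaner: 74 − 20·log₁₀(31.5/3.2) = 74 − 19.86 = 54.14 dB(A).
Σ 10^(L/10) = 7.156e+06 → L_total = 10·log₁₀(7.156e+06) = 68.55 dB(A).

69 dB(A)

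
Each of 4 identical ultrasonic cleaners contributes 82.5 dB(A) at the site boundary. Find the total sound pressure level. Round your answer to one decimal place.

88.5 dB(A)

With 4 equal, uncorrelated contributions the intensity is 4× that of one unit, giving a rise of 10·log₁₀ 4.
L_total = 82.5 + 10·log₁₀(4) = 82.5 + 6.021 = 88.52 dB(A).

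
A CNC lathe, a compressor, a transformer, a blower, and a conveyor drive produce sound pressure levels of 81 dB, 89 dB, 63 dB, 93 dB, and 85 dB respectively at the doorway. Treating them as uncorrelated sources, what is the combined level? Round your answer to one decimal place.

95.1 dB

Incoherent sources combine by intensity addition: L_total = 10·log₁₀(Σ 10^(L_i/10)).
Σ 10^(L/10) = 10^(81/10) + 10^(89/10) + 10^(63/10) + 10^(93/10) + 10^(85/10) = 3.234e+09.
L_total = 10·log₁₀(3.234e+09) = 95.10 dB.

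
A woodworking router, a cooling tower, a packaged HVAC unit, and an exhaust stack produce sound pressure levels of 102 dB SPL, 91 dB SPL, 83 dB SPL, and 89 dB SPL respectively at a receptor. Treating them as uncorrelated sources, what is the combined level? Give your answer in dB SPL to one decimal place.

Incoherent sources combine by intensity addition: L_total = 10·log₁₀(Σ 10^(L_i/10)).
Σ 10^(L/10) = 10^(102/10) + 10^(91/10) + 10^(83/10) + 10^(89/10) = 1.810e+10.
L_total = 10·log₁₀(1.810e+10) = 102.58 dB SPL.

102.6 dB SPL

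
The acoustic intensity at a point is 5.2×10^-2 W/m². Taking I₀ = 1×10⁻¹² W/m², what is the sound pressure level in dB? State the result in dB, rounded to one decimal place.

Dividing by I₀ shifts the exponent by 12: I/I₀ = 5.2×10^10.
L = 10·(0.7160 + 10) = 107.16 dB.

107.2 dB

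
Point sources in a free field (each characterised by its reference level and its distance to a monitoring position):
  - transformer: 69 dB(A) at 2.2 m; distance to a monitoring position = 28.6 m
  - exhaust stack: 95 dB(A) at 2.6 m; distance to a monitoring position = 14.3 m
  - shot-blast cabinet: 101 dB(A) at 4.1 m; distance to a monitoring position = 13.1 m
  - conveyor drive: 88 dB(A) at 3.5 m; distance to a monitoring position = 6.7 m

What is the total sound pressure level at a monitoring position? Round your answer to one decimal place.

Apply inverse-square spreading to bring every level to the receiver, then sum 10^(L/10).
transformer: 69 − 20·log₁₀(28.6/2.2) = 69 − 22.28 = 46.72 dB(A).
exhaust stack: 95 − 20·log₁₀(14.3/2.6) = 95 − 14.81 = 80.19 dB(A).
shot-blast cabinet: 101 − 20·log₁₀(13.1/4.1) = 101 − 10.09 = 90.91 dB(A).
conveyor drive: 88 − 20·log₁₀(6.7/3.5) = 88 − 5.64 = 82.36 dB(A).
Σ 10^(L/10) = 1.510e+09 → L_total = 10·log₁₀(1.510e+09) = 91.79 dB(A).

91.8 dB(A)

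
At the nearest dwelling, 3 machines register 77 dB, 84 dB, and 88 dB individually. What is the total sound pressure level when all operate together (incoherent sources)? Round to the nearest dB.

90 dB

Incoherent sources combine by intensity addition: L_total = 10·log₁₀(Σ 10^(L_i/10)).
Σ 10^(L/10) = 10^(77/10) + 10^(84/10) + 10^(88/10) = 9.323e+08.
L_total = 10·log₁₀(9.323e+08) = 89.70 dB.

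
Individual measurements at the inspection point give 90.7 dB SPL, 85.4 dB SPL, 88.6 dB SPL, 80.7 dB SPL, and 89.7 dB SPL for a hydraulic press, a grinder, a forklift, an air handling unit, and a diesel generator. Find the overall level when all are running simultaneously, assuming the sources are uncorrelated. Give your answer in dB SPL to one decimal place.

For uncorrelated sources the intensities add, so convert each level to linear form, sum, and take 10·log₁₀ of the total.
Σ 10^(L/10) = 10^(90.7/10) + 10^(85.4/10) + 10^(88.6/10) + 10^(80.7/10) + 10^(89.7/10) = 3.297e+09.
L_total = 10·log₁₀(3.297e+09) = 95.18 dB SPL.

95.2 dB SPL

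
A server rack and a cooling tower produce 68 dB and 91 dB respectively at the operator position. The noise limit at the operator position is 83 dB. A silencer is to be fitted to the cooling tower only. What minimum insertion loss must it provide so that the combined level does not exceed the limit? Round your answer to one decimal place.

8.1 dB

Everything except the cooling tower sums to 10^(68/10) = 6.310e+06 in linear terms, 68.00 dB.
To meet 83 dB overall, the treated cooling tower may contribute at most 10^(83/10) − 6.310e+06 = 1.932e+08, i.e. 82.86 dB.
Required insertion loss = 91 − 82.86 = 8.14 dB.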